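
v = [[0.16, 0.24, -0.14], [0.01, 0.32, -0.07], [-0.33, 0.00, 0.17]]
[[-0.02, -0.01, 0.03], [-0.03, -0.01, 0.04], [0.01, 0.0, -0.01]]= v @ [[-0.01, -0.00, 0.02], [-0.08, -0.03, 0.12], [0.01, 0.0, -0.02]]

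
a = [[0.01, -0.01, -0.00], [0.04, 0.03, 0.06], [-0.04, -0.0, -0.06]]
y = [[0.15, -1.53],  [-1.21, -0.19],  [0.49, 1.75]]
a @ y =[[0.01, -0.01], [-0.0, 0.04], [-0.04, -0.04]]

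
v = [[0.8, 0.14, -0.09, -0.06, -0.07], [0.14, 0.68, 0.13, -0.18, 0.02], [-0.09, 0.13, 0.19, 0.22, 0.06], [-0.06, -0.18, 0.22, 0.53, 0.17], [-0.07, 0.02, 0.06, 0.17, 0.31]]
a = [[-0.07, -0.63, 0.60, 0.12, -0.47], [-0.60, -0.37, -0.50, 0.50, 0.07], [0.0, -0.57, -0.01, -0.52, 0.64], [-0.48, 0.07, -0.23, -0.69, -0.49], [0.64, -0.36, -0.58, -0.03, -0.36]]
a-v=[[-0.87, -0.77, 0.69, 0.18, -0.40],[-0.74, -1.05, -0.63, 0.68, 0.05],[0.09, -0.70, -0.2, -0.74, 0.58],[-0.42, 0.25, -0.45, -1.22, -0.66],[0.71, -0.38, -0.64, -0.2, -0.67]]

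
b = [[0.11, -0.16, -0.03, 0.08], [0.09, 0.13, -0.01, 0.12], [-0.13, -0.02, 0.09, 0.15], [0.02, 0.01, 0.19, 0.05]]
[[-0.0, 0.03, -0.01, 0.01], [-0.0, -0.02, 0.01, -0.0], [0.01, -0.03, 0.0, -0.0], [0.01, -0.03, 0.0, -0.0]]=b @ [[-0.04,0.06,0.0,-0.00],[-0.00,-0.13,0.04,-0.03],[0.03,-0.14,0.02,-0.01],[0.03,-0.07,0.01,-0.00]]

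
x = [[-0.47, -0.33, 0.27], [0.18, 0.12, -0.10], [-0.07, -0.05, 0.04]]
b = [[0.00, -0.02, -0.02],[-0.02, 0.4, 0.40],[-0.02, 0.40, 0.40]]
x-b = [[-0.47, -0.31, 0.29], [0.20, -0.28, -0.5], [-0.05, -0.45, -0.36]]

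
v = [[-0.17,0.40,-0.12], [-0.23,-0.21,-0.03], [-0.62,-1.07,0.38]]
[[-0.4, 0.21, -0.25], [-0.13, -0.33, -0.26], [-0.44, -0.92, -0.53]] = v@ [[1.34, 0.39, 1.12], [-0.71, 1.00, -0.05], [-0.96, 1.04, 0.30]]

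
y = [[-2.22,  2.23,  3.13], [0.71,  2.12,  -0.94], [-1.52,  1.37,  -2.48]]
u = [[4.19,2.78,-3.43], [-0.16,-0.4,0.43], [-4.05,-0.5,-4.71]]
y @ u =[[-22.34, -8.63, -6.17], [6.44, 1.60, 2.9], [3.46, -3.53, 17.48]]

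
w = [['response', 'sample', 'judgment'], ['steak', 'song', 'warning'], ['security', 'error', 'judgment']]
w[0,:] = ['response', 'sample', 'judgment']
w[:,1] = ['sample', 'song', 'error']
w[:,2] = ['judgment', 'warning', 'judgment']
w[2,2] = 'judgment'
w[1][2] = 'warning'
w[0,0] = 'response'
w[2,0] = 'security'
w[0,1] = 'sample'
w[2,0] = 'security'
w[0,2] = 'judgment'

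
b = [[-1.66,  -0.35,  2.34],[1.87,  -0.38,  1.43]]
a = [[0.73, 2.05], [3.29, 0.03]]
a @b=[[2.62,  -1.03,  4.64], [-5.41,  -1.16,  7.74]]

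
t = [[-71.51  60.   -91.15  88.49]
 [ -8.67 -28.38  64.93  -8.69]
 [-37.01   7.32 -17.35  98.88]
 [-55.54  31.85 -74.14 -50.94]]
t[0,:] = [-71.51, 60.0, -91.15, 88.49]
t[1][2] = 64.93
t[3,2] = -74.14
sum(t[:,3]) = 127.74000000000001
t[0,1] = 60.0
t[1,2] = 64.93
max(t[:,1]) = 60.0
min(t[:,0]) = -71.51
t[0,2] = -91.15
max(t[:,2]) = 64.93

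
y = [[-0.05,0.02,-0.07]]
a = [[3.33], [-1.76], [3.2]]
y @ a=[[-0.43]]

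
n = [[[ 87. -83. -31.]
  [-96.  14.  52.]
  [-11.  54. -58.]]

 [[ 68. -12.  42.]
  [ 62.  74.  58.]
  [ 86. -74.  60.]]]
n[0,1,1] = 14.0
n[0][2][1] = 54.0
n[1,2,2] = 60.0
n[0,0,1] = -83.0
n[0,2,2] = -58.0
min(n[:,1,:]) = -96.0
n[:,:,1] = [[-83.0, 14.0, 54.0], [-12.0, 74.0, -74.0]]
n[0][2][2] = -58.0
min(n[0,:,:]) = -96.0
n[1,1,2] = 58.0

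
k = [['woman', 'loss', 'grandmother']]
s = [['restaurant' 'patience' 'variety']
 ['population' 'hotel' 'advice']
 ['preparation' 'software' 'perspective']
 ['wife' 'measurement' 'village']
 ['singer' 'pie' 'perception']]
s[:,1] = ['patience', 'hotel', 'software', 'measurement', 'pie']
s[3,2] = 'village'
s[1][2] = 'advice'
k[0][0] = 'woman'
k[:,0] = ['woman']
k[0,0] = 'woman'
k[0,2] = 'grandmother'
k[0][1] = 'loss'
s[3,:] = ['wife', 'measurement', 'village']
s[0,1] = 'patience'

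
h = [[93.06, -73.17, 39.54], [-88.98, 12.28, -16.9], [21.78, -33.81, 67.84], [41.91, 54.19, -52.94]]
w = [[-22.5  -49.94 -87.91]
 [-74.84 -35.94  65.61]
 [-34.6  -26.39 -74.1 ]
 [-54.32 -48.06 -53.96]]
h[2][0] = 21.78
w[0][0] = -22.5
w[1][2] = 65.61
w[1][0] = -74.84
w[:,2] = [-87.91, 65.61, -74.1, -53.96]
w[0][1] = -49.94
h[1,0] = -88.98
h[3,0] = 41.91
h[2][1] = -33.81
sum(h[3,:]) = 43.16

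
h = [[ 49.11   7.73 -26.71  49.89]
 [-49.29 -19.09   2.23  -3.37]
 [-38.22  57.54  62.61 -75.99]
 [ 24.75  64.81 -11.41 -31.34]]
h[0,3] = 49.89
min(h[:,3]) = -75.99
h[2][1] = 57.54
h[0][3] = 49.89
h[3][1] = 64.81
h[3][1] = 64.81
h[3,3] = -31.34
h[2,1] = 57.54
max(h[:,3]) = 49.89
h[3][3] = -31.34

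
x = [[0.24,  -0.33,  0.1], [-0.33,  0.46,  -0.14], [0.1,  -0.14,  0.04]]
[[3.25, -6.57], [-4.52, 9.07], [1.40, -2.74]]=x @ [[1.4,-18.41], [-11.09,5.26], [-7.44,-4.13]]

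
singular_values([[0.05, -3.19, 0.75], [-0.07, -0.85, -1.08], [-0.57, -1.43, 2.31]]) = [3.96, 2.12, 0.35]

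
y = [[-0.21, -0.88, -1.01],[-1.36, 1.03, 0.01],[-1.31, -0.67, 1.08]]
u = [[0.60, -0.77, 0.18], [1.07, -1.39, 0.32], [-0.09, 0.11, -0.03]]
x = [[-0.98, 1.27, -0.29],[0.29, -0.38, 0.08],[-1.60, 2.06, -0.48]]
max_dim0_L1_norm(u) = 2.27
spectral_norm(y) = 2.09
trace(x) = -1.84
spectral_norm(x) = 3.15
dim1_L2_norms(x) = [1.63, 0.48, 2.65]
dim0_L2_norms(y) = [1.9, 1.51, 1.48]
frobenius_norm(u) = 2.05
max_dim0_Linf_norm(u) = 1.39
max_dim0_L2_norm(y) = 1.9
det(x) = 0.00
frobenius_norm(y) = 2.84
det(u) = 0.00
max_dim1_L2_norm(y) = 1.83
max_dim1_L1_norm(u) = 2.78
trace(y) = 1.90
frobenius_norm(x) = 3.15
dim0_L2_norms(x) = [1.9, 2.45, 0.57]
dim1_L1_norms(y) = [2.1, 2.4, 3.06]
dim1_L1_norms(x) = [2.54, 0.75, 4.14]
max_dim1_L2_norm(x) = 2.65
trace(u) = -0.82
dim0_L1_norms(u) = [1.76, 2.27, 0.53]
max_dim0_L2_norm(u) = 1.59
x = y @ u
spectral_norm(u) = 2.05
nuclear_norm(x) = 3.16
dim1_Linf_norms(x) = [1.27, 0.38, 2.06]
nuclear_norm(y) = 4.80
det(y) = -3.80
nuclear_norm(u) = 2.06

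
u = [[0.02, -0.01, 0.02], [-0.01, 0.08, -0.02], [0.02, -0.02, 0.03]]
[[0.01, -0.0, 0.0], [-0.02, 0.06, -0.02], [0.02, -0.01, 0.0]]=u@ [[-0.23, 0.21, -0.14], [-0.14, 0.74, -0.24], [0.66, 0.04, 0.05]]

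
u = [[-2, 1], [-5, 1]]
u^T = [[-2, -5], [1, 1]]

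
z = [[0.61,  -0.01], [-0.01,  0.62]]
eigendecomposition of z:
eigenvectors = [[-0.85, 0.53], [-0.53, -0.85]]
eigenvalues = [0.6, 0.63]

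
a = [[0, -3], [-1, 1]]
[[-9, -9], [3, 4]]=a@[[0, -1], [3, 3]]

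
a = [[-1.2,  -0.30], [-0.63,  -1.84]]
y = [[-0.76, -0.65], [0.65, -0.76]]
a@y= [[0.72, 1.01],[-0.72, 1.81]]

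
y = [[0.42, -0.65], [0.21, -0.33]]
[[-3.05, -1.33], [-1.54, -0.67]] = y@[[-1.56, -3.28], [3.68, -0.07]]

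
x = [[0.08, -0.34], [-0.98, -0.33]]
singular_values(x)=[1.03, 0.35]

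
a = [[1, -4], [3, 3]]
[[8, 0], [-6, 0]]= a@[[0, 0], [-2, 0]]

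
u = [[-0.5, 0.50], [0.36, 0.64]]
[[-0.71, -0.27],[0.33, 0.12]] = u@[[1.24, 0.47], [-0.18, -0.07]]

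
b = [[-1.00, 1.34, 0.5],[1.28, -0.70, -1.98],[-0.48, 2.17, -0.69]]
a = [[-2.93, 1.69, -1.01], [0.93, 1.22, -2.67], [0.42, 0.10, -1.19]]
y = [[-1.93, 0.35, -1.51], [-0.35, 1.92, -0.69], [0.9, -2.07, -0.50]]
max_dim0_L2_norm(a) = 3.1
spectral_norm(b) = 3.09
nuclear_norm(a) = 7.15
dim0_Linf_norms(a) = [2.93, 1.69, 2.67]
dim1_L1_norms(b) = [2.84, 3.96, 3.34]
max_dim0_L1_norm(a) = 4.87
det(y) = 5.85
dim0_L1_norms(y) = [3.18, 4.34, 2.7]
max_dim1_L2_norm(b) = 2.46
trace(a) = -2.90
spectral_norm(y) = 3.26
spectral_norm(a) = 3.72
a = b + y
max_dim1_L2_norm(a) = 3.53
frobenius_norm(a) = 4.85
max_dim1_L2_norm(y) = 2.48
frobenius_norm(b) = 3.81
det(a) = 3.87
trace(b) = -2.39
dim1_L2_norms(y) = [2.48, 2.07, 2.31]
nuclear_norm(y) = 6.21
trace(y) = -0.51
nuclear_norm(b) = 5.47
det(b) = -1.10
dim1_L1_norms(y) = [3.79, 2.96, 3.47]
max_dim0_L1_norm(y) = 4.34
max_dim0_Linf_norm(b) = 2.17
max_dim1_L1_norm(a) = 5.63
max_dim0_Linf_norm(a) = 2.93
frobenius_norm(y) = 3.97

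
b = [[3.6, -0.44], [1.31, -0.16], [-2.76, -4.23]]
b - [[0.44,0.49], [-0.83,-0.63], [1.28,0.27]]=[[3.16, -0.93], [2.14, 0.47], [-4.04, -4.5]]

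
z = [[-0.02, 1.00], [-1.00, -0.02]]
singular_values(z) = [1.0, 1.0]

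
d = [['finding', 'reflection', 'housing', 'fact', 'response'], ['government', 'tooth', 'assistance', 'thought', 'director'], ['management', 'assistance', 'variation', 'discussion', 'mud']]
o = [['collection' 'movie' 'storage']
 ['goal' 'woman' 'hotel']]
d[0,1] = 'reflection'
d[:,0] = ['finding', 'government', 'management']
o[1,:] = ['goal', 'woman', 'hotel']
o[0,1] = 'movie'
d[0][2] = 'housing'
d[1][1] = 'tooth'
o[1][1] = 'woman'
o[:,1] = ['movie', 'woman']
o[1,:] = ['goal', 'woman', 'hotel']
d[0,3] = 'fact'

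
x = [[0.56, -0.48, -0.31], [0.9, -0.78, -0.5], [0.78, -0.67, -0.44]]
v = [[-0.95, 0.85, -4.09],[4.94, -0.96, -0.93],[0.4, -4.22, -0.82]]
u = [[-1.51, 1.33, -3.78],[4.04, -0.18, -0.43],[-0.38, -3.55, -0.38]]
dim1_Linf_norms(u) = [3.78, 4.04, 3.55]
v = x + u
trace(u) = -2.07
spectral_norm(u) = 4.75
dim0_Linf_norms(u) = [4.04, 3.55, 3.78]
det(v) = 89.80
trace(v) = -2.73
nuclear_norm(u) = 11.82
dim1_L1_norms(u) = [6.62, 4.65, 4.31]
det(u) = 58.93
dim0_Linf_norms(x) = [0.9, 0.78, 0.5]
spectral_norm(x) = 1.89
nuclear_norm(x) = 1.90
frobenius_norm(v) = 7.95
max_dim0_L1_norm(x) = 2.24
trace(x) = -0.66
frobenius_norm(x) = 1.89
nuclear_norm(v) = 13.60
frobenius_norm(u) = 6.91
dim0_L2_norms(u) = [4.33, 3.8, 3.82]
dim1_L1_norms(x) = [1.35, 2.18, 1.89]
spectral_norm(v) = 5.52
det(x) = 0.00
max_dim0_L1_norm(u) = 5.93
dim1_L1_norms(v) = [5.89, 6.83, 5.44]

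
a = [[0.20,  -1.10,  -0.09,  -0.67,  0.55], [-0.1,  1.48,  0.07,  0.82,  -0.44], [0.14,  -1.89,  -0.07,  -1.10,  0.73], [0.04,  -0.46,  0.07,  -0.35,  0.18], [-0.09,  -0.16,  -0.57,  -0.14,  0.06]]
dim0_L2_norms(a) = [0.28, 2.69, 0.59, 1.57, 1.03]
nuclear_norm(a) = 4.19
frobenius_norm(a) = 3.34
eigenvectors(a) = [[(-0.3+0j),(0.09+0.43j),(0.09-0.43j),-0.98+0.00j,(-0.15+0j)], [0.55+0.00j,-0.28-0.15j,(-0.28+0.15j),-0.08+0.00j,-0.32+0.00j], [-0.62+0.00j,0.24+0.41j,(0.24-0.41j),0.15+0.00j,0.02+0.00j], [(-0.2+0j),(0.12+0.11j),(0.12-0.11j),(0.06+0j),(0.82+0j)], [(0.42+0j),-0.67+0.00j,-0.67-0.00j,(0.1+0j),0.45+0.00j]]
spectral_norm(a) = 3.29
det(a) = -0.00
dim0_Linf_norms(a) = [0.2, 1.89, 0.57, 1.1, 0.73]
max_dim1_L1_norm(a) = 3.93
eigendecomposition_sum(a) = [[(0.04-0j),(-1.23+0j),-0.33+0.00j,(-0.61+0j),0.28+0.00j], [(-0.08+0j),2.28-0.00j,0.61-0.00j,1.13-0.00j,(-0.52-0j)], [(0.09-0j),-2.57+0.00j,(-0.69+0j),-1.28+0.00j,0.59+0.00j], [(0.03-0j),(-0.82+0j),-0.22+0.00j,-0.41+0.00j,(0.19+0j)], [-0.06+0.00j,(1.75-0j),(0.47-0j),0.87-0.00j,-0.40-0.00j]] + [[0.03-0.00j, 0.12+0.63j, 0.19+0.32j, -0.02+0.33j, (0.13-0.19j)], [(-0.01+0.02j), (-0.39-0.23j), (-0.26-0.05j), -0.17-0.17j, (0.04+0.16j)], [(0.03-0.01j), 0.33+0.60j, (0.3+0.27j), (0.09+0.35j), (0.07-0.23j)], [(0.01-0.01j), (0.17+0.17j), (0.13+0.06j), 0.07+0.11j, (-0-0.09j)], [-0.01+0.05j, -0.96-0.02j, -0.53+0.18j, (-0.48-0.14j), (0.23+0.25j)]] + [[(0.03+0j), (0.12-0.63j), 0.19-0.32j, (-0.02-0.33j), (0.13+0.19j)], [(-0.01-0.02j), (-0.39+0.23j), -0.26+0.05j, -0.17+0.17j, 0.04-0.16j], [0.03+0.01j, 0.33-0.60j, (0.3-0.27j), 0.09-0.35j, 0.07+0.23j], [(0.01+0.01j), 0.17-0.17j, 0.13-0.06j, (0.07-0.11j), (-0+0.09j)], [(-0.01-0.05j), -0.96+0.02j, -0.53-0.18j, -0.48+0.14j, 0.23-0.25j]] + [[0.09-0.00j, -0.12+0.00j, (-0.13-0j), -0.03+0.00j, 0.01-0.00j],  [(0.01-0j), (-0.01+0j), (-0.01-0j), -0.00+0.00j, -0j],  [(-0.01+0j), (0.02-0j), (0.02+0j), 0.00-0.00j, (-0+0j)],  [-0.01+0.00j, 0.01-0.00j, 0.01+0.00j, 0.00-0.00j, -0.00+0.00j],  [(-0.01+0j), (0.01-0j), 0.01+0.00j, 0.00-0.00j, -0.00+0.00j]] + [[0j, -0.00-0.00j, (-0-0j), (0.01-0j), 0.00+0.00j], [0.00+0.00j, -0.00-0.00j, (-0.01-0j), 0.03-0.00j, 0j], [-0.00-0.00j, 0.00+0.00j, 0j, (-0+0j), -0.00-0.00j], [-0.00-0.00j, (0.01+0j), 0.03+0.00j, -0.07+0.00j, -0.01-0.00j], [-0.00-0.00j, 0.00+0.00j, (0.01+0j), (-0.04+0j), (-0-0j)]]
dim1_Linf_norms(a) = [1.1, 1.48, 1.89, 0.46, 0.57]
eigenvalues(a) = [(0.82+0j), (0.24+0.4j), (0.24-0.4j), (0.11+0j), (-0.08+0j)]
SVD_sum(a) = [[0.10, -1.15, -0.07, -0.67, 0.44], [-0.13, 1.43, 0.08, 0.84, -0.54], [0.17, -1.89, -0.11, -1.10, 0.72], [0.04, -0.49, -0.03, -0.29, 0.19], [0.02, -0.19, -0.01, -0.11, 0.07]] + [[-0.0, 0.0, -0.01, -0.0, -0.0], [-0.0, 0.0, -0.01, -0.00, -0.00], [0.01, -0.00, 0.03, 0.00, 0.00], [0.02, -0.0, 0.09, 0.0, 0.00], [-0.1, 0.03, -0.56, -0.02, -0.01]] + [[0.08, 0.06, -0.01, -0.00, 0.12], [0.06, 0.04, -0.01, -0.00, 0.09], [-0.00, -0.0, 0.00, 0.0, -0.01], [-0.0, -0.0, 0.00, 0.0, -0.0], [-0.00, -0.00, 0.0, 0.00, -0.0]] + [[0.01, -0.01, -0.00, 0.01, -0.00], [-0.01, 0.01, 0.0, -0.02, 0.0], [-0.0, 0.01, 0.0, -0.01, 0.0], [-0.03, 0.03, 0.01, -0.06, 0.00], [-0.01, 0.01, 0.0, -0.01, 0.0]] + [[0.01,  0.00,  -0.0,  -0.01,  -0.01], [-0.02,  -0.0,  0.0,  0.01,  0.01], [-0.02,  -0.0,  0.00,  0.01,  0.02], [0.01,  0.00,  -0.0,  -0.01,  -0.01], [0.00,  0.00,  -0.0,  -0.0,  -0.0]]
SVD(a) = [[-0.43, 0.01, 0.81, 0.22, -0.34],[0.53, 0.01, 0.59, -0.33, 0.51],[-0.70, -0.06, -0.04, -0.14, 0.69],[-0.18, -0.16, -0.01, -0.89, -0.38],[-0.07, 0.99, -0.02, -0.15, -0.02]] @ diag([3.2851864459234728, 0.579165894522356, 0.19445416588420958, 0.08455232808408601, 0.04749066570032683]) @ [[-0.07, 0.82, 0.05, 0.48, -0.31],[-0.18, 0.05, -0.98, -0.03, -0.02],[0.51, 0.36, -0.09, -0.03, 0.78],[0.42, -0.44, -0.12, 0.79, -0.05],[-0.73, -0.09, 0.1, 0.39, 0.54]]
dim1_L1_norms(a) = [2.61, 2.91, 3.93, 1.1, 1.02]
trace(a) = 1.32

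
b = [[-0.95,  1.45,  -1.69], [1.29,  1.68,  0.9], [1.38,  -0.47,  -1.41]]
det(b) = 11.23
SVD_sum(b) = [[-0.93, 0.41, -1.92], [0.44, -0.20, 0.91], [-0.24, 0.11, -0.50]] + [[0.28, 0.96, 0.07], [0.57, 1.95, 0.15], [-0.05, -0.16, -0.01]] + [[-0.30, 0.08, 0.16], [0.29, -0.07, -0.15], [1.67, -0.42, -0.9]]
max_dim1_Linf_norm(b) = 1.69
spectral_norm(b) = 2.47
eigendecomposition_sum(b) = [[0.35+0.00j,(0.83+0j),(0.04-0j)],[(0.81+0j),1.92+0.00j,0.10-0.00j],[(0.03+0j),(0.07+0j),0.00-0.00j]] + [[-0.65+0.68j,0.31-0.27j,(-0.87-0.79j)], [0.24-0.32j,-0.12+0.13j,(0.4+0.29j)], [(0.68+0.58j),-0.27-0.28j,-0.71+0.86j]] + [[-0.65-0.68j, (0.31+0.27j), -0.87+0.79j],  [(0.24+0.32j), -0.12-0.13j, (0.4-0.29j)],  [(0.68-0.58j), -0.27+0.28j, -0.71-0.86j]]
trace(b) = -0.68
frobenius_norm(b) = 3.91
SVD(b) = [[0.88, 0.44, -0.18], [-0.41, 0.89, 0.17], [0.23, -0.07, 0.97]] @ diag([2.4717394933355226, 2.2729374504743984, 1.9988144544495334]) @ [[-0.43, 0.19, -0.88], [0.28, 0.96, 0.07], [0.86, -0.22, -0.46]]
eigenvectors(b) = [[0.40+0.00j, -0.69+0.00j, -0.69-0.00j],[(0.92+0j), (0.29-0.03j), (0.29+0.03j)],[(0.03+0j), (0.03+0.66j), (0.03-0.66j)]]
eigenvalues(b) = [(2.27+0j), (-1.47+1.67j), (-1.47-1.67j)]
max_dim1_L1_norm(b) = 4.09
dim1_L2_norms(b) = [2.42, 2.3, 2.03]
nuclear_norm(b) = 6.74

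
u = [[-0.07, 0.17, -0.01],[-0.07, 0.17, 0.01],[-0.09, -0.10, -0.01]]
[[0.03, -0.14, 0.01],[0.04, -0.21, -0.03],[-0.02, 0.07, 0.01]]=u @ [[-0.10, 0.5, 0.14],[0.17, -0.81, -0.02],[0.70, -3.73, -1.93]]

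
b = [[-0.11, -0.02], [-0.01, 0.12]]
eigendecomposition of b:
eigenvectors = [[-1.00,0.09], [-0.04,-1.00]]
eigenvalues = [-0.11, 0.12]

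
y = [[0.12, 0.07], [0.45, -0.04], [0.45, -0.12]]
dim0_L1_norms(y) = [1.02, 0.23]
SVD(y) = [[-0.16, 0.84],[-0.69, 0.28],[-0.71, -0.47]] @ diag([0.6552131737743506, 0.10486036864584534]) @ [[-0.99, 0.15],[0.15, 0.99]]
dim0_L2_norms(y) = [0.65, 0.14]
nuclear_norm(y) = 0.76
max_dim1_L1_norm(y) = 0.57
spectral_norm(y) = 0.66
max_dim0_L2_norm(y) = 0.65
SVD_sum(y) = [[0.11,  -0.02], [0.45,  -0.07], [0.46,  -0.07]] + [[0.01, 0.09], [0.00, 0.03], [-0.01, -0.05]]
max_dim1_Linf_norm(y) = 0.45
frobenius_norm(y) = 0.66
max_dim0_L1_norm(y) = 1.02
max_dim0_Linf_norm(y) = 0.45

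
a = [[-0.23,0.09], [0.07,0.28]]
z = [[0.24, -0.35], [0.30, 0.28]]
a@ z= [[-0.03, 0.11], [0.10, 0.05]]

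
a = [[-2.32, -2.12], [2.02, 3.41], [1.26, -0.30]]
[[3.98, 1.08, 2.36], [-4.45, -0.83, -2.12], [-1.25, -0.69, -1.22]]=a@[[-1.14, -0.53, -0.98],[-0.63, 0.07, -0.04]]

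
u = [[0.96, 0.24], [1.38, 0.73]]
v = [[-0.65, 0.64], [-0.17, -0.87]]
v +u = [[0.31, 0.88], [1.21, -0.14]]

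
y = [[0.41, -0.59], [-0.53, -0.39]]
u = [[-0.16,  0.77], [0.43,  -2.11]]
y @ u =[[-0.32,1.56], [-0.08,0.41]]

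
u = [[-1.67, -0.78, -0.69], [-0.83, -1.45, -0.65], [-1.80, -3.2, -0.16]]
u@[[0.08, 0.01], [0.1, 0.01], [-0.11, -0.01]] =[[-0.14, -0.02], [-0.14, -0.02], [-0.45, -0.05]]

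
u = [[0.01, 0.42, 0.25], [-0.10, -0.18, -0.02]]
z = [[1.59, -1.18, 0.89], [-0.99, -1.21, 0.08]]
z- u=[[1.58,  -1.6,  0.64], [-0.89,  -1.03,  0.10]]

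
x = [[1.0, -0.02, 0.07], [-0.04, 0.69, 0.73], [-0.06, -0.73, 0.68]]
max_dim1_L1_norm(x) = 1.47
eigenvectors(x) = [[(-1+0j), (-0.01-0.06j), (-0.01+0.06j)], [(0.09+0j), -0.00-0.70j, (-0+0.7j)], [(-0.02+0j), 0.71+0.00j, (0.71-0j)]]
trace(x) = 2.37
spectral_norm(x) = 1.01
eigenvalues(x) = [(1+0j), (0.68+0.73j), (0.68-0.73j)]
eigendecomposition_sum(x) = [[0.99-0.00j,-0.09+0.00j,0.01+0.00j], [(-0.09+0j),0.01-0.00j,(-0+0j)], [(0.02-0j),-0.00+0.00j,0.00+0.00j]] + [[0.00+0.00j, 0.04+0.03j, 0.03-0.04j], [0.02+0.04j, 0.34+0.36j, 0.37-0.34j], [-0.04+0.02j, (-0.36+0.34j), 0.34+0.37j]] + [[-0j, 0.04-0.03j, (0.03+0.04j)], [0.02-0.04j, (0.34-0.36j), (0.37+0.34j)], [(-0.04-0.02j), -0.36-0.34j, 0.34-0.37j]]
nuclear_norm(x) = 3.01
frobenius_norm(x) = 1.74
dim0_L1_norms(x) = [1.1, 1.44, 1.48]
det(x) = 1.01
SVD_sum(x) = [[0.14, -0.31, -0.14], [-0.33, 0.74, 0.32], [0.13, -0.29, -0.13]] + [[0.83,0.22,0.33], [0.36,0.1,0.14], [0.01,0.0,0.01]] + [[0.03, 0.07, -0.13], [-0.07, -0.14, 0.26], [-0.2, -0.44, 0.8]]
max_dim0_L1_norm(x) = 1.48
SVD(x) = [[-0.37, -0.92, -0.15],  [0.86, -0.40, 0.31],  [-0.34, -0.01, 0.94]] @ diag([1.0068186115782325, 1.0020822027299467, 0.9984726047076]) @ [[-0.38, 0.85, 0.37], [-0.90, -0.24, -0.36], [-0.22, -0.47, 0.85]]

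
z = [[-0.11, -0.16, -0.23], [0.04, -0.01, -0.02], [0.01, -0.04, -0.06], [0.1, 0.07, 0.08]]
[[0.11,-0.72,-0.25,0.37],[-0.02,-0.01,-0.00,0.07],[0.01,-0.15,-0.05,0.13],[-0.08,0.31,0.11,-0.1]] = z@[[-0.52, 0.98, 0.37, 0.8], [-0.97, -0.16, -0.04, -1.05], [0.44, 2.78, 0.93, -1.28]]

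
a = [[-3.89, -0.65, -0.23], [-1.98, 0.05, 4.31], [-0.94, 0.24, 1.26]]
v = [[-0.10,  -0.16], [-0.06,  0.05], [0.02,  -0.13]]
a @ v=[[0.42,0.62], [0.28,-0.24], [0.10,-0.00]]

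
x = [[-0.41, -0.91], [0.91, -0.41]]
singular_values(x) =[1.0, 1.0]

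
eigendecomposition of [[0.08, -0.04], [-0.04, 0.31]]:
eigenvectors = [[-0.99, 0.17], [-0.17, -0.99]]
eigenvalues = [0.07, 0.32]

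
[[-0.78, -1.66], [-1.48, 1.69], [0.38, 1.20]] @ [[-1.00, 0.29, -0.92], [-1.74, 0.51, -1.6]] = [[3.67, -1.07, 3.37], [-1.46, 0.43, -1.34], [-2.47, 0.72, -2.27]]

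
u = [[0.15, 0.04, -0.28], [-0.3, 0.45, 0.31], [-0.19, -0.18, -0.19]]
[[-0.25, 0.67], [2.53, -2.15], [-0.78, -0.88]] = u@[[-0.95, 5.54], [4.31, -1.33], [0.99, 0.37]]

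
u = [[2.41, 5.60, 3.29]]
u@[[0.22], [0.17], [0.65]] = [[3.62]]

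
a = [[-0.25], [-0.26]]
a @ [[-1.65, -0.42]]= [[0.41, 0.1],[0.43, 0.11]]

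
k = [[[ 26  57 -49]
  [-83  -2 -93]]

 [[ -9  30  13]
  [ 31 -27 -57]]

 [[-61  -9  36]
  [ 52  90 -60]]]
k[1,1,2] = -57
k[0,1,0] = -83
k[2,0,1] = -9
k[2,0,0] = -61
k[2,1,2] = -60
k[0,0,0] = 26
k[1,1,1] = -27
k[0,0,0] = 26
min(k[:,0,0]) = -61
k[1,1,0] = 31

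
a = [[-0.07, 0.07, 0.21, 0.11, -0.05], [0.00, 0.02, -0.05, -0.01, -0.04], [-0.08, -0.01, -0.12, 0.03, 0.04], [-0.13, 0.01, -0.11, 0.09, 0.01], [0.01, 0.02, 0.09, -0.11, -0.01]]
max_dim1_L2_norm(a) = 0.26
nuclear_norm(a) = 0.68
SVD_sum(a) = [[0.03, 0.04, 0.20, -0.01, -0.04], [-0.01, -0.01, -0.03, 0.00, 0.01], [-0.02, -0.02, -0.13, 0.01, 0.03], [-0.02, -0.02, -0.12, 0.0, 0.02], [0.02, 0.02, 0.09, -0.0, -0.02]] + [[-0.1, 0.03, 0.01, 0.12, -0.01], [0.0, -0.00, -0.0, -0.00, 0.0], [-0.04, 0.01, 0.01, 0.04, -0.00], [-0.09, 0.03, 0.01, 0.1, -0.01], [0.05, -0.01, -0.01, -0.06, 0.00]] + [[-0.0, 0.0, 0.0, -0.0, 0.0], [-0.01, 0.0, 0.00, -0.00, 0.00], [-0.02, 0.01, 0.00, -0.02, 0.00], [-0.02, 0.01, 0.00, -0.02, 0.0], [-0.05, 0.02, 0.00, -0.05, 0.00]] + [[0.00, 0.0, -0.00, -0.00, -0.0], [0.01, 0.02, -0.02, -0.00, -0.05], [-0.0, -0.01, 0.0, 0.00, 0.01], [0.00, 0.00, -0.00, -0.0, -0.0], [-0.0, -0.0, 0.00, 0.00, 0.0]] + [[0.0, 0.00, -0.00, 0.00, 0.0], [0.00, 0.00, -0.0, 0.0, 0.0], [0.0, 0.0, -0.00, 0.0, 0.00], [-0.0, -0.0, 0.0, -0.00, -0.0], [-0.00, -0.0, 0.0, -0.00, -0.0]]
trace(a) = -0.09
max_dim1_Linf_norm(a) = 0.21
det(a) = -0.00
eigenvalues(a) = [(-0.06+0.16j), (-0.06-0.16j), (-0.05+0j), (0.04+0.01j), (0.04-0.01j)]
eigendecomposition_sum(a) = [[(-0.04+0.09j), (0.03+0.01j), (0.09+0.14j), 0.06-0.05j, -0.01-0.03j], [-0.00-0.02j, -0.01+0.00j, -0.03-0.02j, -0.01+0.01j, 0j], [-0.04-0.02j, (-0+0.01j), (-0.07+0.04j), 0.02+0.03j, 0.01-0.00j], [(-0.06+0j), 0.02j, -0.06+0.09j, 0.05+0.02j, 0.02-0.01j], [-0.01-0.01j, -0.00+0.00j, (-0.03+0j), 0.02j, (0.01+0j)]] + [[-0.04-0.09j, 0.03-0.01j, 0.09-0.14j, (0.06+0.05j), -0.01+0.03j], [-0.00+0.02j, -0.01-0.00j, (-0.03+0.02j), (-0.01-0.01j), -0j], [(-0.04+0.02j), (-0-0.01j), -0.07-0.04j, 0.02-0.03j, (0.01+0j)], [-0.06-0.00j, -0.02j, -0.06-0.09j, (0.05-0.02j), (0.02+0.01j)], [(-0.01+0.01j), (-0-0j), -0.03-0.00j, 0.00-0.02j, 0.01-0.00j]] + [[0.01-0.00j, (0.01-0j), (0.06-0j), -0.04+0.00j, (-0.02-0j)], [0.01-0.00j, (0.01-0j), (0.05-0j), (-0.03+0j), -0.02-0.00j], [-0.00+0.00j, (-0+0j), -0.01+0.00j, (0.01-0j), 0j], [0.01-0.00j, (0.01-0j), 0.04-0.00j, -0.03+0.00j, (-0.02-0j)], [(0.02-0j), (0.01-0j), 0.08-0.00j, (-0.06+0j), -0.04-0.00j]] + [[-0.00+0.02j, 0.00+0.01j, -0.01+0.05j, (0.01-0.04j), -0.01+0.01j],  [-0.00+0.05j, (0.01+0.04j), -0.02+0.17j, 0.02-0.14j, (-0.01+0.02j)],  [0.00-0.01j, -0.00-0.01j, (0.01-0.04j), (-0.01+0.03j), -0.01j],  [(-0+0j), -0.00+0.00j, (-0.01+0.01j), (0.01-0.01j), -0.00+0.00j],  [(0.01-0.01j), 0.01-0.01j, (0.04-0.02j), -0.03+0.02j, 0.01-0.00j]] + [[(-0-0.02j),-0.01j,-0.01-0.05j,(0.01+0.04j),-0.01-0.01j], [(-0-0.05j),(0.01-0.04j),-0.02-0.17j,(0.02+0.14j),(-0.01-0.02j)], [0.01j,-0.00+0.01j,0.01+0.04j,-0.01-0.03j,0.01j], [(-0-0j),(-0-0j),-0.01-0.01j,0.01+0.01j,-0.00-0.00j], [0.01+0.01j,(0.01+0.01j),(0.04+0.02j),-0.03-0.02j,(0.01+0j)]]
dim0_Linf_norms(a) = [0.13, 0.07, 0.21, 0.11, 0.05]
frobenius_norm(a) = 0.39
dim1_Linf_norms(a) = [0.21, 0.05, 0.12, 0.13, 0.11]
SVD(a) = [[0.69, 0.69, -0.02, 0.04, -0.21], [-0.12, -0.02, -0.08, 0.95, -0.27], [-0.46, 0.25, -0.33, -0.29, -0.73], [-0.43, 0.6, -0.32, 0.10, 0.58], [0.33, -0.32, -0.88, -0.02, 0.09]] @ diag([0.2980194211421344, 0.23412615151366079, 0.0859935304958199, 0.05945730124941412, 0.006269915510628375]) @ [[0.16, 0.18, 0.95, -0.04, -0.19], [-0.64, 0.19, 0.09, 0.74, -0.06], [0.7, -0.24, -0.05, 0.67, -0.04], [0.12, 0.43, -0.27, -0.04, -0.85], [-0.25, -0.83, 0.10, -0.05, -0.48]]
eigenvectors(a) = [[-0.77+0.00j, -0.77-0.00j, -0.49+0.00j, -0.27-0.04j, -0.27+0.04j],[0.14-0.06j, (0.14+0.06j), (-0.39+0j), -0.90+0.00j, (-0.9-0j)],[0.02-0.35j, (0.02+0.35j), (0.08+0j), 0.22+0.04j, (0.22-0.04j)],[-0.19-0.45j, (-0.19+0.45j), -0.31+0.00j, -0.05-0.06j, -0.05+0.06j],[0.07-0.14j, (0.07+0.14j), (-0.71+0j), (0.15+0.18j), (0.15-0.18j)]]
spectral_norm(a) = 0.30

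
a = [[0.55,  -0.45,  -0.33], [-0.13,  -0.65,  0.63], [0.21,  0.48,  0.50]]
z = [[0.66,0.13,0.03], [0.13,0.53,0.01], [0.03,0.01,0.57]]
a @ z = [[0.29, -0.17, -0.18], [-0.15, -0.36, 0.35], [0.22, 0.29, 0.30]]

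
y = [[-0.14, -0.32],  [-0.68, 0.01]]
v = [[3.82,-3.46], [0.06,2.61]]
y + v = [[3.68,-3.78], [-0.62,2.62]]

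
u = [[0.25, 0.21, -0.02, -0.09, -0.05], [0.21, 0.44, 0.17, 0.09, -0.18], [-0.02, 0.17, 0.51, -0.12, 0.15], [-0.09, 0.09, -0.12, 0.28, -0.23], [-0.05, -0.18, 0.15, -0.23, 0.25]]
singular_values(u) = [0.7, 0.69, 0.34, 0.01, 0.0]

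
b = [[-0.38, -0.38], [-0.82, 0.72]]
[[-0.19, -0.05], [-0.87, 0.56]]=b @ [[0.8, -0.30], [-0.3, 0.43]]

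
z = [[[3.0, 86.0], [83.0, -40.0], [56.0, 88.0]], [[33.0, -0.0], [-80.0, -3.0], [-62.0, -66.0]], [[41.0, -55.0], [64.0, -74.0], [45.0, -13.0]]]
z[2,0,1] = -55.0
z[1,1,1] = -3.0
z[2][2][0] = 45.0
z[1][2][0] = -62.0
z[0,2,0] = 56.0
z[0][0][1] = 86.0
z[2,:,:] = [[41.0, -55.0], [64.0, -74.0], [45.0, -13.0]]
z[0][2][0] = 56.0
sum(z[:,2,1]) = 9.0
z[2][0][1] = -55.0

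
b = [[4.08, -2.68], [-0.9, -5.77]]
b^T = [[4.08, -0.9], [-2.68, -5.77]]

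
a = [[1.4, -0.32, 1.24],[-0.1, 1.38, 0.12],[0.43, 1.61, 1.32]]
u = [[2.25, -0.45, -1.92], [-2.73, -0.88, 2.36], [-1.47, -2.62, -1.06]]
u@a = [[2.37, -4.43, 0.2], [-2.72, 3.46, -0.38], [-2.25, -4.85, -3.54]]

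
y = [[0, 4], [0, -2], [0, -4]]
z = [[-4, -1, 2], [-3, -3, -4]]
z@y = [[0, -22], [0, 10]]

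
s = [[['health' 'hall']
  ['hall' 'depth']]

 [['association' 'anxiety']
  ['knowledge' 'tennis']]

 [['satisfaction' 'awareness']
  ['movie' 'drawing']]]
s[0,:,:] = [['health', 'hall'], ['hall', 'depth']]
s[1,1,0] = 'knowledge'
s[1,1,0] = 'knowledge'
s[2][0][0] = 'satisfaction'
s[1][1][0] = 'knowledge'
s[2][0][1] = 'awareness'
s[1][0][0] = 'association'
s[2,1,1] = 'drawing'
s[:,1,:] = [['hall', 'depth'], ['knowledge', 'tennis'], ['movie', 'drawing']]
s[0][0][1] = 'hall'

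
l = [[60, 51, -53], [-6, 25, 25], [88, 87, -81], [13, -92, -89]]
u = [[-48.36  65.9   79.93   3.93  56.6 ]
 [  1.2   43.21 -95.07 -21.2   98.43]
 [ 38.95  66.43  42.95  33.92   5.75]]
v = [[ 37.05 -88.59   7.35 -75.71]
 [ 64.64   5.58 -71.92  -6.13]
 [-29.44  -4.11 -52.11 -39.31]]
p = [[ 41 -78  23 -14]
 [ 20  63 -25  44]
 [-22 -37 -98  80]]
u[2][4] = 5.75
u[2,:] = [38.95, 66.43, 42.95, 33.92, 5.75]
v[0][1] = -88.59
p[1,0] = 20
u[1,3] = -21.2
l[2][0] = 88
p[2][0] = -22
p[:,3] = [-14, 44, 80]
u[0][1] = 65.9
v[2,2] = -52.11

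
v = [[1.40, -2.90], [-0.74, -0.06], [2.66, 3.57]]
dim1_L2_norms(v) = [3.22, 0.74, 4.45]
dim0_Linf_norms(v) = [2.66, 3.57]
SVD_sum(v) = [[-0.81, -2.02],[-0.12, -0.31],[1.59, 4.00]] + [[2.21, -0.88], [-0.62, 0.25], [1.07, -0.43]]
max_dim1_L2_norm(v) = 4.45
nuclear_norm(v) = 7.55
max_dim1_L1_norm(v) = 6.23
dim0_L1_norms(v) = [4.8, 6.53]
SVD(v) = [[-0.45, 0.87], [-0.07, -0.24], [0.89, 0.42]] @ diag([4.831321099311837, 2.72030079868831]) @ [[0.37, 0.93], [0.93, -0.37]]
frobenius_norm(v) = 5.54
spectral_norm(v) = 4.83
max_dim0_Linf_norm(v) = 3.57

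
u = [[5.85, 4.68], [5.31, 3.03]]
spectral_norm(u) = 9.64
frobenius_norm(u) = 9.67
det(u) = -7.13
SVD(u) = [[-0.78, -0.63], [-0.63, 0.78]] @ diag([9.641355044217445, 0.7390351218601278]) @ [[-0.82, -0.57], [0.57, -0.82]]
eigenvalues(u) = [9.62, -0.74]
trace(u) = 8.88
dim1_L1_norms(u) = [10.53, 8.34]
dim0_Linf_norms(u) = [5.85, 4.68]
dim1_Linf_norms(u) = [5.85, 5.31]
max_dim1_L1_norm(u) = 10.53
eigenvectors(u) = [[0.78, -0.58], [0.63, 0.82]]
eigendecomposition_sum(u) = [[6.12, 4.35], [4.93, 3.5]] + [[-0.27, 0.33], [0.38, -0.47]]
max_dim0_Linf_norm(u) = 5.85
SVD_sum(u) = [[6.12,4.3], [4.98,3.50]] + [[-0.27,  0.38], [0.33,  -0.47]]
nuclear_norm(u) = 10.38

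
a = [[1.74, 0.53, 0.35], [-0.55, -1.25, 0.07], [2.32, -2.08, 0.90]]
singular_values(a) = [3.44, 2.0, 0.01]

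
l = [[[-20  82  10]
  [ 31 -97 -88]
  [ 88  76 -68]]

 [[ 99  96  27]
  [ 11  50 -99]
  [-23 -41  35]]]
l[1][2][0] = -23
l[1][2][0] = -23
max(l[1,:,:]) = 99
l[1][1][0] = 11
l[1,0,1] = 96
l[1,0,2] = 27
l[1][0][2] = 27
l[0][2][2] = -68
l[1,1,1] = 50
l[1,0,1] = 96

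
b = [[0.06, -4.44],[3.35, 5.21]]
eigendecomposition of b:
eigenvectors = [[(0.75+0j), 0.75-0.00j], [(-0.44-0.49j), -0.44+0.49j]]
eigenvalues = [(2.64+2.87j), (2.64-2.87j)]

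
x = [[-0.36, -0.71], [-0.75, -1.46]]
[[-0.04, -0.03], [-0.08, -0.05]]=x@[[-0.59, -0.36], [0.36, 0.22]]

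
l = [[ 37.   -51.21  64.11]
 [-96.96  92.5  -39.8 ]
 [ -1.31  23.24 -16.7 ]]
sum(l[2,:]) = 5.23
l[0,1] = -51.21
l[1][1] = 92.5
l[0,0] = 37.0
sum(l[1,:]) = -44.25999999999999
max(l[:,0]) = 37.0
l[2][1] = 23.24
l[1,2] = -39.8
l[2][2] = -16.7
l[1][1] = 92.5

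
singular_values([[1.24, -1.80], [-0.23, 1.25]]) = [2.49, 0.46]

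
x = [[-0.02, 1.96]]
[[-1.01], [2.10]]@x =[[0.02, -1.98], [-0.04, 4.12]]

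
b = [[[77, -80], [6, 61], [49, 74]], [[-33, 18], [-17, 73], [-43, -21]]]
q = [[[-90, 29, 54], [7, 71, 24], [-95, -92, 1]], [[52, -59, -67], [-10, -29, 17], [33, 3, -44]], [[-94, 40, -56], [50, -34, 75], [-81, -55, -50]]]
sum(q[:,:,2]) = -46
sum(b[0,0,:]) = -3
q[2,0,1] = 40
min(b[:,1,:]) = -17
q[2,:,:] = [[-94, 40, -56], [50, -34, 75], [-81, -55, -50]]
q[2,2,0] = -81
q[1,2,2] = -44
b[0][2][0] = 49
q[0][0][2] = 54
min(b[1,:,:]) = -43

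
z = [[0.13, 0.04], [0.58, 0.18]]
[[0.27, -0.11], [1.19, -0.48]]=z @ [[1.11, -0.57], [3.06, -0.83]]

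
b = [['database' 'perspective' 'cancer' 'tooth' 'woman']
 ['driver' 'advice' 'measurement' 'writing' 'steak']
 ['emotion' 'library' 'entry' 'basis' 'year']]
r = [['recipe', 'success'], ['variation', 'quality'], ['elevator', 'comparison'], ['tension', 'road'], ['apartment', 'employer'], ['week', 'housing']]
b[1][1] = 'advice'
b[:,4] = ['woman', 'steak', 'year']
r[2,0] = 'elevator'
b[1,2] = 'measurement'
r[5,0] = 'week'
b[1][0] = 'driver'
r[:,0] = ['recipe', 'variation', 'elevator', 'tension', 'apartment', 'week']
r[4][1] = 'employer'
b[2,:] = ['emotion', 'library', 'entry', 'basis', 'year']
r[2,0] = 'elevator'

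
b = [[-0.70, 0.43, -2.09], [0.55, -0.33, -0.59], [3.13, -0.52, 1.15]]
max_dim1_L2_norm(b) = 3.37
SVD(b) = [[-0.47,-0.80,0.38],[0.06,-0.45,-0.89],[0.88,-0.4,0.26]] @ diag([3.7452240766394134, 1.74876240277286, 0.3277600866617901]) @ [[0.83, -0.18, 0.52], [-0.53, 0.01, 0.85], [0.16, 0.98, 0.09]]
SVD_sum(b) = [[-1.46, 0.32, -0.92], [0.17, -0.04, 0.11], [2.75, -0.60, 1.73]] + [[0.74, -0.01, -1.18], [0.42, -0.01, -0.67], [0.37, -0.00, -0.59]] + [[0.02, 0.12, 0.01], [-0.05, -0.29, -0.03], [0.01, 0.08, 0.01]]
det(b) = -2.15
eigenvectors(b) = [[(-0.2+0.58j), (-0.2-0.58j), (-0.07+0j)], [0.07+0.26j, (0.07-0.26j), (-0.98+0j)], [(0.74+0j), 0.74-0.00j, (-0.19+0j)]]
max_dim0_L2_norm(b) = 3.25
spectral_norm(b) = 3.75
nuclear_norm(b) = 5.82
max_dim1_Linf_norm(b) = 3.13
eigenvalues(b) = [(0.26+2.28j), (0.26-2.28j), (-0.41+0j)]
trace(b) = 0.12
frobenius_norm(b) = 4.15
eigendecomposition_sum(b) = [[(-0.36+1.23j), 0.23-0.11j, (-1.05+0.14j)], [0.18+0.53j, (0.06-0.1j), (-0.34+0.31j)], [1.55-0.07j, (-0.22-0.22j), (0.57+1.14j)]] + [[(-0.36-1.23j), 0.23+0.11j, -1.05-0.14j], [0.18-0.53j, (0.06+0.1j), -0.34-0.31j], [(1.55+0.07j), (-0.22+0.22j), 0.57-1.14j]] + [[(0.01+0j), (-0.03-0j), (0.01+0j)], [0.20+0.00j, (-0.44-0j), 0.10+0.00j], [0.04+0.00j, (-0.09-0j), 0.02+0.00j]]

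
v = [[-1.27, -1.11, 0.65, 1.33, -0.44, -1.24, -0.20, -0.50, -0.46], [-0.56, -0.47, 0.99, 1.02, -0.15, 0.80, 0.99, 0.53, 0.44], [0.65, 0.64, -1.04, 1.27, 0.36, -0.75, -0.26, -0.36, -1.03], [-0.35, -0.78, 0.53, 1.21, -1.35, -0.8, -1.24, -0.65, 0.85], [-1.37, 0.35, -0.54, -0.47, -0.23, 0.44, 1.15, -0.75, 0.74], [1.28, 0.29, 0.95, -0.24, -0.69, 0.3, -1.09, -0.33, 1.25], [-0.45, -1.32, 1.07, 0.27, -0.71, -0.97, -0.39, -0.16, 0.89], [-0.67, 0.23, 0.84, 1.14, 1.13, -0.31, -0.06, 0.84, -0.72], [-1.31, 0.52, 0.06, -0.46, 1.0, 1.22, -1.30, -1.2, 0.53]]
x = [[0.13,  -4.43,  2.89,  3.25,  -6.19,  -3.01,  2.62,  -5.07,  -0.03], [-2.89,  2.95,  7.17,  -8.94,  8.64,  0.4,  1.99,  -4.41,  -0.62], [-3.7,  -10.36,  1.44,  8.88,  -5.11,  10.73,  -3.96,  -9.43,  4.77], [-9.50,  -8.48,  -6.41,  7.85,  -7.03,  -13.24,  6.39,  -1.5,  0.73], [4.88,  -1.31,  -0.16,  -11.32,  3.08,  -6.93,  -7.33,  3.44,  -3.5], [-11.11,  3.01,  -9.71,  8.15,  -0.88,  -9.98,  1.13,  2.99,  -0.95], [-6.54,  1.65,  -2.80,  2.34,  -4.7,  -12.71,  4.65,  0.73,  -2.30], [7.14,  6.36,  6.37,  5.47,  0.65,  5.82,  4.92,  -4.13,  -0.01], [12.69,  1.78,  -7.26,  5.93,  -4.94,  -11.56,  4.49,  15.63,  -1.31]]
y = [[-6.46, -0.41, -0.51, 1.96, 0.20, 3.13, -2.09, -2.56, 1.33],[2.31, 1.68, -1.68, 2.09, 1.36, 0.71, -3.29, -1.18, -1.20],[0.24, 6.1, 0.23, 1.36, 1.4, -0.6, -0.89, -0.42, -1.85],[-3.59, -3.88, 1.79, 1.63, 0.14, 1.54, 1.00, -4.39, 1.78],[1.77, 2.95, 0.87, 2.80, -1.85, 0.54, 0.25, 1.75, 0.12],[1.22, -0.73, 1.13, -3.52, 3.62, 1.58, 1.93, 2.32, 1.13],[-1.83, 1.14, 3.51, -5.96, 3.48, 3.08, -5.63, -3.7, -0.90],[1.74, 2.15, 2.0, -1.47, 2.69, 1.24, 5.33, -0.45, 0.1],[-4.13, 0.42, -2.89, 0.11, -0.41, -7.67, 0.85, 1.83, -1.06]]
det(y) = 208247.49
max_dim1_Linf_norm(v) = 1.37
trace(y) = -10.33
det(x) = 12756402.48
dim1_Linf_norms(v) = [1.33, 1.02, 1.27, 1.35, 1.37, 1.28, 1.32, 1.14, 1.31]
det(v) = 58.29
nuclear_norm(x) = 130.03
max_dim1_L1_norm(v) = 7.76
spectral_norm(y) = 13.07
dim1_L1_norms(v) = [7.2, 5.95, 6.36, 7.76, 6.04, 6.42, 6.23, 5.94, 7.6]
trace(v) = -0.52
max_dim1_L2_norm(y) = 10.97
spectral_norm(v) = 4.19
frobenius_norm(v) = 7.42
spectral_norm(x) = 36.74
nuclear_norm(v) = 18.90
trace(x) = 4.68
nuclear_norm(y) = 58.17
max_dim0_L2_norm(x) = 27.86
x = v @ y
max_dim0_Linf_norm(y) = 7.67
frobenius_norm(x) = 56.98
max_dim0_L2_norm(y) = 9.38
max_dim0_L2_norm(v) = 2.89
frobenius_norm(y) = 23.14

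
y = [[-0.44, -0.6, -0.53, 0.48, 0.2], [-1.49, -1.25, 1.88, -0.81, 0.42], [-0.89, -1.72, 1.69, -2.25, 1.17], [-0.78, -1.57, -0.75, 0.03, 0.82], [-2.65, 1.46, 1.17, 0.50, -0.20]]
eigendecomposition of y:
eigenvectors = [[-0.18+0.00j, -0.15+0.05j, (-0.15-0.05j), (0.24+0j), 0.18+0.00j], [0.46+0.00j, 0.02+0.30j, (0.02-0.3j), (0.16+0j), 0.18+0.00j], [0.58+0.00j, -0.60+0.00j, -0.60-0.00j, 0.30+0.00j, 0.27+0.00j], [-0.20+0.00j, (-0.58-0.01j), (-0.58+0.01j), (0.43+0j), (0.4+0j)], [0.62+0.00j, (0.42+0.04j), 0.42-0.04j, (0.8+0j), (0.84+0j)]]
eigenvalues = [(2.61+0j), (-1.48+0.84j), (-1.48-0.84j), 0j, (0.17+0j)]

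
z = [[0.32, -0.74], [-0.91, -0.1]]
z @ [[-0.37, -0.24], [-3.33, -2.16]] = [[2.35, 1.52], [0.67, 0.43]]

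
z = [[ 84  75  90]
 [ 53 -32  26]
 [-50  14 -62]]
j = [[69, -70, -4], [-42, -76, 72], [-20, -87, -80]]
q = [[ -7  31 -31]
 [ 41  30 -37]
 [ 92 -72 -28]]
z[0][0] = 84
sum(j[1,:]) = -46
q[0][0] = -7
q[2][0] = 92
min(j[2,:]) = -87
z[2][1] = 14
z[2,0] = -50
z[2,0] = -50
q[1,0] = 41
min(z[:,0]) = -50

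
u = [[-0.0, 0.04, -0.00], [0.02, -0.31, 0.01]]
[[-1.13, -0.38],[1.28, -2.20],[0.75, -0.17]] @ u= [[-0.01,0.07,-0.0], [-0.04,0.73,-0.02], [-0.0,0.08,-0.0]]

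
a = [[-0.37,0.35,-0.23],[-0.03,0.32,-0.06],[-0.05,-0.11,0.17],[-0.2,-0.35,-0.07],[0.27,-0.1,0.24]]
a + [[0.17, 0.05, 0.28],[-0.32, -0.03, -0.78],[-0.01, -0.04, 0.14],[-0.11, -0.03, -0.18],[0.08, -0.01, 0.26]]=[[-0.20, 0.4, 0.05], [-0.35, 0.29, -0.84], [-0.06, -0.15, 0.31], [-0.31, -0.38, -0.25], [0.35, -0.11, 0.5]]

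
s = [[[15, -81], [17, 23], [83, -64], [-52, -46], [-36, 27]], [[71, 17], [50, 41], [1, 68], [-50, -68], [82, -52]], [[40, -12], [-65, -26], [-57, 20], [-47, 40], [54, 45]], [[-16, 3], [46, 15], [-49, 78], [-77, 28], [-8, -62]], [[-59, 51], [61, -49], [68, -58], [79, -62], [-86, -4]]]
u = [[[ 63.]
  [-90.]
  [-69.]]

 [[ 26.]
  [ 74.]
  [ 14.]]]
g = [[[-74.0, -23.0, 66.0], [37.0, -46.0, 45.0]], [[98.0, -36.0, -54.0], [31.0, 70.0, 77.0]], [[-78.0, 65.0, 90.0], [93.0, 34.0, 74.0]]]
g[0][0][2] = 66.0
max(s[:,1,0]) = 61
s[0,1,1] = 23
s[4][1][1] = -49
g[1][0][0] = 98.0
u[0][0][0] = 63.0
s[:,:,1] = [[-81, 23, -64, -46, 27], [17, 41, 68, -68, -52], [-12, -26, 20, 40, 45], [3, 15, 78, 28, -62], [51, -49, -58, -62, -4]]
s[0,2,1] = -64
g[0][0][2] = 66.0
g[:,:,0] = [[-74.0, 37.0], [98.0, 31.0], [-78.0, 93.0]]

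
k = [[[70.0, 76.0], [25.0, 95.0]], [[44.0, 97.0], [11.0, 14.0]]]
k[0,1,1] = 95.0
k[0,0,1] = 76.0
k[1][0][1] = 97.0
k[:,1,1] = [95.0, 14.0]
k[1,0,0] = 44.0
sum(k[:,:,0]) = 150.0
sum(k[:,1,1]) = 109.0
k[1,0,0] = 44.0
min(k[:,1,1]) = 14.0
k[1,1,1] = 14.0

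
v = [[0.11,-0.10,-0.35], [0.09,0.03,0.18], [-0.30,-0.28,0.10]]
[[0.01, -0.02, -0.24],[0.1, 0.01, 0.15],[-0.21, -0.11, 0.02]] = v @ [[0.73, 0.05, 0.2], [0.05, 0.32, -0.02], [0.20, -0.02, 0.74]]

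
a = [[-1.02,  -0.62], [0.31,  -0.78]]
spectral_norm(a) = 1.21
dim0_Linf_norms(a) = [1.02, 0.78]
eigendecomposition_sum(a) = [[(-0.51+0.08j),(-0.31-0.66j)], [(0.16+0.33j),(-0.39+0.34j)]] + [[-0.51-0.08j,(-0.31+0.66j)], [0.16-0.33j,(-0.39-0.34j)]]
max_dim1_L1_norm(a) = 1.64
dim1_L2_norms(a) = [1.19, 0.84]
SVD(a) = [[-0.98, -0.22], [-0.22, 0.98]] @ diag([1.2090505981333095, 0.817004682455056]) @ [[0.77,0.64], [0.64,-0.77]]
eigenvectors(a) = [[0.82+0.00j, 0.82-0.00j], [(-0.16-0.56j), (-0.16+0.56j)]]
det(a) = 0.99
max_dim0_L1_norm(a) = 1.4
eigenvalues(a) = [(-0.9+0.42j), (-0.9-0.42j)]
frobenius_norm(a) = 1.46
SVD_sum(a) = [[-0.91, -0.76], [-0.20, -0.17]] + [[-0.11, 0.14], [0.51, -0.61]]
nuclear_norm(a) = 2.03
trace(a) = -1.80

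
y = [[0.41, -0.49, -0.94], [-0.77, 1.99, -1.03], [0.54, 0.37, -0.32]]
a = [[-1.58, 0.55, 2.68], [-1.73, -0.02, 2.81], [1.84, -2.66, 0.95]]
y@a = [[-1.53, 2.74, -1.17], [-4.12, 2.28, 2.55], [-2.08, 1.14, 2.18]]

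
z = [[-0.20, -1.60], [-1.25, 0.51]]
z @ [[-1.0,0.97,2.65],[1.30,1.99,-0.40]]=[[-1.88, -3.38, 0.11], [1.91, -0.2, -3.52]]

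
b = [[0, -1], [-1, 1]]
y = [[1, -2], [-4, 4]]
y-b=[[1, -1], [-3, 3]]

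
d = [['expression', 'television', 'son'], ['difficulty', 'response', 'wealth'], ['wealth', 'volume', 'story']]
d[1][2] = 'wealth'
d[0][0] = 'expression'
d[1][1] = 'response'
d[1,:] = ['difficulty', 'response', 'wealth']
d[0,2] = 'son'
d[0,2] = 'son'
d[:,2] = ['son', 'wealth', 'story']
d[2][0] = 'wealth'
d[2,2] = 'story'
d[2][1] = 'volume'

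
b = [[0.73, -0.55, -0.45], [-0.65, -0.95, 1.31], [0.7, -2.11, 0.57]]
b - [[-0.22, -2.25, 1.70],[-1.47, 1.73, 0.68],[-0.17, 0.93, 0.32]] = [[0.95, 1.7, -2.15], [0.82, -2.68, 0.63], [0.87, -3.04, 0.25]]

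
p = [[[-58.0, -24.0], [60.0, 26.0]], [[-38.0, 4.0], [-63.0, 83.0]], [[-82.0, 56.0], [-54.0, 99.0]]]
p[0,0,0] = -58.0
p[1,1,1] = 83.0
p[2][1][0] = -54.0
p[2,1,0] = -54.0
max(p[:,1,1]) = 99.0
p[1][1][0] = -63.0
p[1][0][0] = -38.0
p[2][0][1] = 56.0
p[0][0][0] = -58.0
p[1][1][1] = 83.0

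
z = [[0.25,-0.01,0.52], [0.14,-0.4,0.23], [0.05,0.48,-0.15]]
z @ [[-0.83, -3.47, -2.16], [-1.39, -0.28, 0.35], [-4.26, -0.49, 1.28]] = [[-2.41, -1.12, 0.12], [-0.54, -0.49, -0.15], [-0.07, -0.23, -0.13]]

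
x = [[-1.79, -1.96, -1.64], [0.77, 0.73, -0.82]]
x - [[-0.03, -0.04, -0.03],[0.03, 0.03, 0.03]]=[[-1.76, -1.92, -1.61], [0.74, 0.70, -0.85]]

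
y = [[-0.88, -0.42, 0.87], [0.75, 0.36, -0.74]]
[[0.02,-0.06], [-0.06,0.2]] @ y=[[-0.06, -0.03, 0.06], [0.20, 0.10, -0.2]]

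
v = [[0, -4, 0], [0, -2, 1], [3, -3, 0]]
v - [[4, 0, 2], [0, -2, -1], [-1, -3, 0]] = [[-4, -4, -2], [0, 0, 2], [4, 0, 0]]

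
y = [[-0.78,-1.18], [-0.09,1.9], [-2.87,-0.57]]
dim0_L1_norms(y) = [3.74, 3.65]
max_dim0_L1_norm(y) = 3.74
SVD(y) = [[-0.39,0.35], [0.24,-0.86], [-0.89,-0.39]] @ diag([3.1711973307386505, 2.0308144891929585]) @ [[0.89, 0.45], [0.45, -0.89]]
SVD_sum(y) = [[-1.1,-0.55], [0.69,0.35], [-2.52,-1.27]] + [[0.32, -0.63], [-0.78, 1.55], [-0.35, 0.7]]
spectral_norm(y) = 3.17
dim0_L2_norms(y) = [2.98, 2.31]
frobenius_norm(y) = 3.77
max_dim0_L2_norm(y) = 2.98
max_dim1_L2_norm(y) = 2.93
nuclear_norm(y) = 5.20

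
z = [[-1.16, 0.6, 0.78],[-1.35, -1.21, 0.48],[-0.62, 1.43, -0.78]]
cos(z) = [[0.96, 0.29, 0.6], [-1.26, 0.59, 0.71], [-0.02, 1.37, 0.89]]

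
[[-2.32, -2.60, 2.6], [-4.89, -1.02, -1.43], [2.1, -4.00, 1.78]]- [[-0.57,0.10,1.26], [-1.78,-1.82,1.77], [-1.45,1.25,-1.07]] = [[-1.75, -2.70, 1.34],  [-3.11, 0.8, -3.20],  [3.55, -5.25, 2.85]]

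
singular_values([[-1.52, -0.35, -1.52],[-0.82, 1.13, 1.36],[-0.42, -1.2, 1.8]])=[2.73, 1.78, 1.67]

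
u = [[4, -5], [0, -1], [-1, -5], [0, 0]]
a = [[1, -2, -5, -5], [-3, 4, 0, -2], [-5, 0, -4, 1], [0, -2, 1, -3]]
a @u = [[9, 22], [-12, 11], [-16, 45], [-1, -3]]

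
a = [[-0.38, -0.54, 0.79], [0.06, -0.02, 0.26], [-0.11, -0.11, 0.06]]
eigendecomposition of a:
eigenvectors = [[0.91+0.00j, 0.91-0.00j, -0.63+0.00j], [-0.04-0.33j, (-0.04+0.33j), 0.75+0.00j], [0.22+0.14j, (0.22-0.14j), (0.2+0j)]]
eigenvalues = [(-0.17+0.32j), (-0.17-0.32j), 0j]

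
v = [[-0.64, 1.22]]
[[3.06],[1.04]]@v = [[-1.96, 3.73], [-0.67, 1.27]]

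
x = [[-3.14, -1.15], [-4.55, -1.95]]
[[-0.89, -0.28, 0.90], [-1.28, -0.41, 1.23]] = x@ [[0.29, 0.09, -0.39], [-0.02, 0.00, 0.28]]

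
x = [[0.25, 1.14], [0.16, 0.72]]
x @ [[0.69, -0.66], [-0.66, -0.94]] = [[-0.58,-1.24],[-0.36,-0.78]]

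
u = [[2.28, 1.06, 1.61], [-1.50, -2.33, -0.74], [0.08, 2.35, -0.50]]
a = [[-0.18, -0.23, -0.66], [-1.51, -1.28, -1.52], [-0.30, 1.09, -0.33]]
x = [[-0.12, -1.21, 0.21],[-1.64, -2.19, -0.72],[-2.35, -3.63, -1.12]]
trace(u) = -0.55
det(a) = 0.98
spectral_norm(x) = 5.38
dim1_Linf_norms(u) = [2.28, 2.33, 2.35]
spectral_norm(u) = 4.22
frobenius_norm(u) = 4.79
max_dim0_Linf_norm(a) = 1.52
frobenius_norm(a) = 2.85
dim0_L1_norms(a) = [1.99, 2.6, 2.51]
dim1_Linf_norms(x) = [1.21, 2.19, 3.63]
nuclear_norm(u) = 6.52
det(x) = 0.36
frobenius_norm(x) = 5.43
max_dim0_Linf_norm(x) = 3.63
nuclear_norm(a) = 4.07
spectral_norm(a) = 2.58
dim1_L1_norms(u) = [4.95, 4.57, 2.93]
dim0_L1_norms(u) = [3.86, 5.74, 2.85]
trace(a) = -1.79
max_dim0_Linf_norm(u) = 2.35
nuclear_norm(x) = 6.21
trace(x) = -3.43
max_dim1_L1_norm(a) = 4.31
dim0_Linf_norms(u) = [2.28, 2.35, 1.61]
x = a @ u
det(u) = 0.39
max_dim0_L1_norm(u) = 5.74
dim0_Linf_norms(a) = [1.51, 1.28, 1.52]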